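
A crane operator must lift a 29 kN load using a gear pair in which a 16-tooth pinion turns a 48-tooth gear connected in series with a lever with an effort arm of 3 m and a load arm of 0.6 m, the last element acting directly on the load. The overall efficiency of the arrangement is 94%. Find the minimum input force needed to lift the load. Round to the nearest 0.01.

2.06 kN

Gear pair MA = 48/16 = 3.
Lever MA = effort arm / load arm = 3/0.6 = 5.
Combined ideal MA = 3 × 5 = 15.
Actual MA = 15 × 0.94 = 14.1.
Effort = load / actual MA = 29 / 14.1 = 2.0567 kN.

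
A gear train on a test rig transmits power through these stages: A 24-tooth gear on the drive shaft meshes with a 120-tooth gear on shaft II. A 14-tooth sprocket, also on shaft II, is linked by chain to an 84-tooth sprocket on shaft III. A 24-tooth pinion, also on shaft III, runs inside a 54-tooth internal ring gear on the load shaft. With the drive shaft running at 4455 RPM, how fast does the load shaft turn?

66 RPM

Gear mesh: ratio = 120/24 = 5, so shaft II turns at 4455 / 5 = 891 RPM.
Chain: ratio = 84/14 = 6, so shaft III turns at 891 / 6 = 148.5 RPM.
Internal gear: ratio = 54/24 = 2.25, so the load shaft turns at 148.5 / 2.25 = 66 RPM.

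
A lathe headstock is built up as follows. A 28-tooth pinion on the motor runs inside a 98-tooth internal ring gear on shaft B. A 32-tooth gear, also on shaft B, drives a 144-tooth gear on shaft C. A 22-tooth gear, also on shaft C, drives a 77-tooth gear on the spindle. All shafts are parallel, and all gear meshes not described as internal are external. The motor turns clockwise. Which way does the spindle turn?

the motor → shaft B: internal mesh, same direction → CW.
shaft B → shaft C: external mesh, 1 reversal → CCW.
shaft C → the spindle: external mesh, 1 reversal → CW.
2 reversals in total — an even number — so the spindle turns the same way as the motor.

clockwise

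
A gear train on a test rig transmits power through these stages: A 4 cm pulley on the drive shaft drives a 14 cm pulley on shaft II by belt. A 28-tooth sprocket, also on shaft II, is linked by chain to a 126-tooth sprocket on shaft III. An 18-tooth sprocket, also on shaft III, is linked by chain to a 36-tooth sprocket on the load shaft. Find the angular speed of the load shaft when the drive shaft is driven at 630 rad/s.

Belt: ratio = 14/4 = 3.5, so shaft II turns at 630 / 3.5 = 180 rad/s.
Chain: ratio = 126/28 = 4.5, so shaft III turns at 180 / 4.5 = 40 rad/s.
Chain: ratio = 36/18 = 2, so the load shaft turns at 40 / 2 = 20 rad/s.

20 rad/s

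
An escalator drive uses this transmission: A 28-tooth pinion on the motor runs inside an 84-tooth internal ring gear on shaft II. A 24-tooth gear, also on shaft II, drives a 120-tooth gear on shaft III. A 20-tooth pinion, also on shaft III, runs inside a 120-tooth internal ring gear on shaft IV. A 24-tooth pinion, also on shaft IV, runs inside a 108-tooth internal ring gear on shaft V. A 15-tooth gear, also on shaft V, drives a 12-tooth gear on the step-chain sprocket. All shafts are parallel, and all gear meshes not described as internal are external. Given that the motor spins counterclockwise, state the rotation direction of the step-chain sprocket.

the motor → shaft II: internal mesh, same direction → CCW.
shaft II → shaft III: external mesh, 1 reversal → CW.
shaft III → shaft IV: internal mesh, same direction → CW.
shaft IV → shaft V: internal mesh, same direction → CW.
shaft V → the step-chain sprocket: external mesh, 1 reversal → CCW.
2 reversals in total — an even number — so the step-chain sprocket turns the same way as the motor.

counterclockwise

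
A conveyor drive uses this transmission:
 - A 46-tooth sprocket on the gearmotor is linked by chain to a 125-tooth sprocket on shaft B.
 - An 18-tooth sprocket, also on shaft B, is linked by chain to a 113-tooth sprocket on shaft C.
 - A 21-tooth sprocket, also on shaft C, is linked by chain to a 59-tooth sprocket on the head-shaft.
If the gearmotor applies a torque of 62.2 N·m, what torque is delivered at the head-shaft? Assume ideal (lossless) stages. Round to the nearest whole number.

2981 N·m

Chain: ratio = 125/46 = 2.7174; torque at shaft B = 62.2 × 2.7174 = 169.02 N·m.
Chain: ratio = 113/18 = 6.2778; torque at shaft C = 169.02 × 6.2778 = 1061.1 N·m.
Chain: ratio = 59/21 = 2.8095; torque at the head-shaft = 1061.1 × 2.8095 = 2981.1 N·m.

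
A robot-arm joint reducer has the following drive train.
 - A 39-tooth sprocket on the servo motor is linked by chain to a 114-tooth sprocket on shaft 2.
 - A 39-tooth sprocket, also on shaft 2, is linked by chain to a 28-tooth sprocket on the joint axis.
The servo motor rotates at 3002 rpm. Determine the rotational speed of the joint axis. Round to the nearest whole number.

1430 rpm

chain 114/39 = 2.9231 → 3002/2.9231 = 1027 rpm
chain 28/39 = 0.71795 → 1027/0.71795 = 1430.5 rpm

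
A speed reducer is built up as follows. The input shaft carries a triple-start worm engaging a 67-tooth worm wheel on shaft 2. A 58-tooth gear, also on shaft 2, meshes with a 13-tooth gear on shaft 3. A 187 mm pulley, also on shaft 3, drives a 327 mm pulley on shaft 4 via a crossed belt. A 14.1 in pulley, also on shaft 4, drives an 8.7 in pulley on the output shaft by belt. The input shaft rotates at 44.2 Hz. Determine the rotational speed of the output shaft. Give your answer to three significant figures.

worm 67/3 = 22.333 → 44.2/22.333 = 1.9791 Hz
gear mesh 13/58 = 0.22414 → 1.9791/0.22414 = 8.8299 Hz
belt 327/187 = 1.7487 → 8.8299/1.7487 = 5.0495 Hz
belt 8.7/14.1 = 0.61702 → 5.0495/0.61702 = 8.1837 Hz

8.18 Hz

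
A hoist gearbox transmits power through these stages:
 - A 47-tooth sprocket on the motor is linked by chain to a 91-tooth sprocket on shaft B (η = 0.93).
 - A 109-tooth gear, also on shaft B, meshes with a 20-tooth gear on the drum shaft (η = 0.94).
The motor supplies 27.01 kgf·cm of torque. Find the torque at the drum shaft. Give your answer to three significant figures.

8.39 kgf·cm

chain 91/47 = 1.9362 → τ = 27.01·1.9362·0.93 = 48.635 kgf·cm
gear mesh 20/109 = 0.18349 → τ = 48.635·0.18349·0.94 = 8.3885 kgf·cm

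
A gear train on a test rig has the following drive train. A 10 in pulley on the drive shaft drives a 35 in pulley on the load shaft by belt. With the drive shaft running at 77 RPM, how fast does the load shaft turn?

22 RPM

belt 35/10 = 3.5 → 77/3.5 = 22 RPM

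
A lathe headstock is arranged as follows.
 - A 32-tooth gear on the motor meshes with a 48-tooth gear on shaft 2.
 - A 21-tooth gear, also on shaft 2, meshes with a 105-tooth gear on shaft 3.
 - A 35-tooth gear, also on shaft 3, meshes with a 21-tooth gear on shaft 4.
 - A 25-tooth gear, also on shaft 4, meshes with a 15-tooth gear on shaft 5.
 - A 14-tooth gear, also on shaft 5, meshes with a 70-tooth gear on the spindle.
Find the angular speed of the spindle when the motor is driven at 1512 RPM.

112 RPM

gear mesh 48/32 = 1.5 → 1512/1.5 = 1008 RPM
gear mesh 105/21 = 5 → 1008/5 = 201.6 RPM
gear mesh 21/35 = 0.6 → 201.6/0.6 = 336 RPM
gear mesh 15/25 = 0.6 → 336/0.6 = 560 RPM
gear mesh 70/14 = 5 → 560/5 = 112 RPM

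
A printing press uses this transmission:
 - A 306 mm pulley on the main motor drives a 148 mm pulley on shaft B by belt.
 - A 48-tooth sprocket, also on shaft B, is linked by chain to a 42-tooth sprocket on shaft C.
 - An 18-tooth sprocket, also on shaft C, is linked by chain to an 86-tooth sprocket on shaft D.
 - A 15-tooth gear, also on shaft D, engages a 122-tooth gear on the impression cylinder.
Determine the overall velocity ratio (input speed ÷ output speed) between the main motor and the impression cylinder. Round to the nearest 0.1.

16.4

Each stage contributes driven/driver: belt 148/306 = 0.48366, chain 42/48 = 0.875, chain 86/18 = 4.7778, gear mesh 122/15 = 8.1333.
Overall: 0.48366 × 0.875 × 4.7778 × 8.1333 = 16.445.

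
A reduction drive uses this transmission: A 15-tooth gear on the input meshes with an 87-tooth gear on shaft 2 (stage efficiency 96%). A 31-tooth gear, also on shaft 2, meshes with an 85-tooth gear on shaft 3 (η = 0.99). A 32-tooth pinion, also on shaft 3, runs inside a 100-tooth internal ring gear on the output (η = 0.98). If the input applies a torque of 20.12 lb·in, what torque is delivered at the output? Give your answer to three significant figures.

931 lb·in

Gear mesh: ratio = 87/15 = 5.8; torque at shaft 2 = 20.12 × 5.8 × 0.96 = 112.03 lb·in.
Gear mesh: ratio = 85/31 = 2.7419; torque at shaft 3 = 112.03 × 2.7419 × 0.99 = 304.1 lb·in.
Internal gear: ratio = 100/32 = 3.125; torque at the output = 304.1 × 3.125 × 0.98 = 931.31 lb·in.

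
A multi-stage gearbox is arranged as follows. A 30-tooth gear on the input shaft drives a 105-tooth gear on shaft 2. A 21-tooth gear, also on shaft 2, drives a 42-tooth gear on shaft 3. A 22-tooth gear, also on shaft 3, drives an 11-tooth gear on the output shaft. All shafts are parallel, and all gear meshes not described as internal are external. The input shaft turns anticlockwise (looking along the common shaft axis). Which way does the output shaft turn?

clockwise

the input shaft → shaft 2: external mesh, 1 reversal → CW.
shaft 2 → shaft 3: external mesh, 1 reversal → CCW.
shaft 3 → the output shaft: external mesh, 1 reversal → CW.
3 reversals in total — an odd number — so the output shaft turns opposite to the input shaft.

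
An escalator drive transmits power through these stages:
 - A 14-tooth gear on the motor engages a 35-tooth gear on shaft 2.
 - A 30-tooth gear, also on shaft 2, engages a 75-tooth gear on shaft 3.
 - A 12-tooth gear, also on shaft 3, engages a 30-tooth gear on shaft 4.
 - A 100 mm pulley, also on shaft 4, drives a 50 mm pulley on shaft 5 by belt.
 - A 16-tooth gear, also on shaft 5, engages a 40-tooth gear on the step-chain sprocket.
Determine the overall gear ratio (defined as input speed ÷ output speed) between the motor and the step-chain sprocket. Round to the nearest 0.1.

Each stage contributes driven/driver: gear mesh 35/14 = 2.5, gear mesh 75/30 = 2.5, gear mesh 30/12 = 2.5, belt 50/100 = 0.5, gear mesh 40/16 = 2.5.
Overall: 2.5 × 2.5 × 2.5 × 0.5 × 2.5 = 19.531.

19.5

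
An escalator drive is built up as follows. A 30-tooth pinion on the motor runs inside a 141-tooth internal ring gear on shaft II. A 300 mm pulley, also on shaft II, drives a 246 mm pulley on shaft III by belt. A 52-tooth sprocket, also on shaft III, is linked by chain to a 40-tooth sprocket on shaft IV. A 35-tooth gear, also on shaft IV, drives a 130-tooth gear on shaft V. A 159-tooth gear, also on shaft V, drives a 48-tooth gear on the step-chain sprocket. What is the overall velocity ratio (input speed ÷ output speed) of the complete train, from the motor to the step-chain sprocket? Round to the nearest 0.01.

Each stage contributes driven/driver: internal gear 141/30 = 4.7, belt 246/300 = 0.82, chain 40/52 = 0.76923, gear mesh 130/35 = 3.7143, gear mesh 48/159 = 0.30189.
Overall: 4.7 × 0.82 × 0.76923 × 3.7143 × 0.30189 = 3.3242.

3.32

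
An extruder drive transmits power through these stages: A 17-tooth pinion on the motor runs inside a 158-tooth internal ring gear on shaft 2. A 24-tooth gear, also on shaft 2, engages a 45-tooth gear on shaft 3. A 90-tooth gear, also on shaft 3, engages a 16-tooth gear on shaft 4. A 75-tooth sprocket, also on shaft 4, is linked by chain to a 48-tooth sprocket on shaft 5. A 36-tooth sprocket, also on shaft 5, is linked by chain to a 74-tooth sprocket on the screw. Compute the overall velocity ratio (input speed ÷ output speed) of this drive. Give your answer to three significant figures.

4.08

Each stage contributes driven/driver: internal gear 158/17 = 9.2941, gear mesh 45/24 = 1.875, gear mesh 16/90 = 0.17778, chain 48/75 = 0.64, chain 74/36 = 2.0556.
Overall: 9.2941 × 1.875 × 0.17778 × 0.64 × 2.0556 = 4.0756.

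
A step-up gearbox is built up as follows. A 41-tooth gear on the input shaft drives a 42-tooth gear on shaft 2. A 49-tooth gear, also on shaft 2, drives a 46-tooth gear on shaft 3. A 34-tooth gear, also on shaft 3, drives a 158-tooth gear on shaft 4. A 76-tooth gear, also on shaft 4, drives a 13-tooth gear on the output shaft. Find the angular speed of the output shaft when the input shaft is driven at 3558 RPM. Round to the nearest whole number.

4654 RPM

Gear mesh: ratio = 42/41 = 1.0244, so shaft 2 turns at 3558 / 1.0244 = 3473.3 RPM.
Gear mesh: ratio = 46/49 = 0.93878, so shaft 3 turns at 3473.3 / 0.93878 = 3699.8 RPM.
Gear mesh: ratio = 158/34 = 4.6471, so shaft 4 turns at 3699.8 / 4.6471 = 796.16 RPM.
Gear mesh: ratio = 13/76 = 0.17105, so the output shaft turns at 796.16 / 0.17105 = 4654.5 RPM.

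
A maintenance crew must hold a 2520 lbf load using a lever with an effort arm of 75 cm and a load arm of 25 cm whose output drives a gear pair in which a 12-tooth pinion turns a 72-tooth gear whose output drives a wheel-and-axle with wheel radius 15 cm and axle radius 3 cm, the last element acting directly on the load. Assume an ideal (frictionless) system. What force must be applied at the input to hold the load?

Lever MA = effort arm / load arm = 75/25 = 3.
Gear pair MA = 72/12 = 6.
Wheel-and-axle MA = R/r = 15/3 = 5.
Combined ideal MA = 3 × 6 × 5 = 90.
Effort = load / MA = 2520 / 90 = 28 lbf.

28 lbf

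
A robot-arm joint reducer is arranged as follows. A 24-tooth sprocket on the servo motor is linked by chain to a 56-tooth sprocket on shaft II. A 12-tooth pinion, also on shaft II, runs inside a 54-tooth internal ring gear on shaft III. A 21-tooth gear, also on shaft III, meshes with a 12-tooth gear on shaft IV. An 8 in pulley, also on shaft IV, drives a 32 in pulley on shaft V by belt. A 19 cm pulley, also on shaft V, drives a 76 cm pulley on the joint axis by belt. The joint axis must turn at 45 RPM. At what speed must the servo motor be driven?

Overall ratio R = 2.3333 × 4.5 × 0.57143 × 4 × 4 = 96.
Required input speed = output speed × R = 45 × 96 = 4320 RPM.

4320 RPM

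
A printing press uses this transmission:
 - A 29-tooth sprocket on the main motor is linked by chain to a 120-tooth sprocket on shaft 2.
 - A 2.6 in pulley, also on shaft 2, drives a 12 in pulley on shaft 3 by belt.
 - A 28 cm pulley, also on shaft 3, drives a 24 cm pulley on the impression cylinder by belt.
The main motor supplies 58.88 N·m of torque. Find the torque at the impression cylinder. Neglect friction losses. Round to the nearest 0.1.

After the chain (120/29): 58.88 × 4.1379 = 243.64 N·m
After the belt (12/2.6): 243.64 × 4.6154 = 1124.5 N·m
After the belt (24/28): 1124.5 × 0.85714 = 963.86 N·m

963.9 N·m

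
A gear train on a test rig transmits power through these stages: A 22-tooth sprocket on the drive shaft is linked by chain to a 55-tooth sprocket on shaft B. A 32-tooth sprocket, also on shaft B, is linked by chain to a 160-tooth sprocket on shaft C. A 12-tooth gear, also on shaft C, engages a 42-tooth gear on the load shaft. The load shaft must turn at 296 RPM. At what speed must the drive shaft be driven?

Overall ratio R = 2.5 × 5 × 3.5 = 43.75.
Required input speed = output speed × R = 296 × 43.75 = 12950 RPM.

12950 RPM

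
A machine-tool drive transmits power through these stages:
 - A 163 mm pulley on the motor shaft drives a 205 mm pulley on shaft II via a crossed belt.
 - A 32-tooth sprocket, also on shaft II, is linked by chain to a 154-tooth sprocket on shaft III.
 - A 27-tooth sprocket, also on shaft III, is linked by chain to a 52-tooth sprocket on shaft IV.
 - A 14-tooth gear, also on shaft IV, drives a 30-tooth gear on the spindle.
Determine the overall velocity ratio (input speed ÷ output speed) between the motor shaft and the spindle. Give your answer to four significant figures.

Each stage contributes driven/driver: belt 205/163 = 1.2577, chain 154/32 = 4.8125, chain 52/27 = 1.9259, gear mesh 30/14 = 2.1429.
Overall: 1.2577 × 4.8125 × 1.9259 × 2.1429 = 24.979.

24.98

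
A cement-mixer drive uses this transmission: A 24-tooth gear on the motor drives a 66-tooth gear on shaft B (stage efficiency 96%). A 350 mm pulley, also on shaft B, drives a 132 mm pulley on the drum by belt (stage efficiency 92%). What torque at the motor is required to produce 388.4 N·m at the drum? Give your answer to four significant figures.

Overall ratio R = 2.75 × 0.37714 = 1.0371; overall efficiency η = 0.96 × 0.92 = 0.8832.
Input torque = output torque / (R × η) = 388.4 / (1.0371 × 0.8832) = 424.02 N·m.

424.0 N·m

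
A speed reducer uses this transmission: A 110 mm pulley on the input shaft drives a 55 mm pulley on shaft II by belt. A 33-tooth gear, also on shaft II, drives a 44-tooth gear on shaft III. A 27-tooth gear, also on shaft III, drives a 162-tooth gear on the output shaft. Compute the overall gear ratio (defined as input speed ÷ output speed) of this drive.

4

Each stage contributes driven/driver: belt 55/110 = 0.5, gear mesh 44/33 = 1.3333, gear mesh 162/27 = 6.
Overall: 0.5 × 1.3333 × 6 = 4.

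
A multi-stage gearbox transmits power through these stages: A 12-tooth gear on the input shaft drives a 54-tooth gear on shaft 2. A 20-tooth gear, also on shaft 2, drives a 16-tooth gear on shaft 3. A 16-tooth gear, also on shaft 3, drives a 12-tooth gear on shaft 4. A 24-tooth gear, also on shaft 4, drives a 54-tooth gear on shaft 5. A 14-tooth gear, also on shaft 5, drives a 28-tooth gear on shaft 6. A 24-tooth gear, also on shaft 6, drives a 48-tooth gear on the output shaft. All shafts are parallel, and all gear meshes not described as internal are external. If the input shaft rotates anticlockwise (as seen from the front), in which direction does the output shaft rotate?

anticlockwise

the input shaft → shaft 2: external mesh, 1 reversal → CW.
shaft 2 → shaft 3: external mesh, 1 reversal → CCW.
shaft 3 → shaft 4: external mesh, 1 reversal → CW.
shaft 4 → shaft 5: external mesh, 1 reversal → CCW.
shaft 5 → shaft 6: external mesh, 1 reversal → CW.
shaft 6 → the output shaft: external mesh, 1 reversal → CCW.
6 reversals in total — an even number — so the output shaft turns the same way as the input shaft.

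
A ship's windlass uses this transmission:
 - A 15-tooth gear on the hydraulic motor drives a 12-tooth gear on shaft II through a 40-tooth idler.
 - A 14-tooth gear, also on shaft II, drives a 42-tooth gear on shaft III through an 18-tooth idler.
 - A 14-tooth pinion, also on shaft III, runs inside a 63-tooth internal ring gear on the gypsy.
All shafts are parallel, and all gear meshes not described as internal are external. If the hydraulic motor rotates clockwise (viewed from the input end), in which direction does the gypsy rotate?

clockwise

the hydraulic motor → shaft II: driver → idler → driven is 2 external meshes, 2 reversals → CW.
shaft II → shaft III: driver → idler → driven is 2 external meshes, 2 reversals → CW.
shaft III → the gypsy: internal mesh, same direction → CW.
4 reversals in total — an even number — so the gypsy turns the same way as the hydraulic motor.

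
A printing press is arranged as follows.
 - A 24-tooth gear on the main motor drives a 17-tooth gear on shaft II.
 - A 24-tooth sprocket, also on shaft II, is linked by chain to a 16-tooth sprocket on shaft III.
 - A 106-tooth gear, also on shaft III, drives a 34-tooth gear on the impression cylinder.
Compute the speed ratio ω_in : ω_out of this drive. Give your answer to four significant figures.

Each stage contributes driven/driver: gear mesh 17/24 = 0.70833, chain 16/24 = 0.66667, gear mesh 34/106 = 0.32075.
Overall: 0.70833 × 0.66667 × 0.32075 = 0.15147.

0.1515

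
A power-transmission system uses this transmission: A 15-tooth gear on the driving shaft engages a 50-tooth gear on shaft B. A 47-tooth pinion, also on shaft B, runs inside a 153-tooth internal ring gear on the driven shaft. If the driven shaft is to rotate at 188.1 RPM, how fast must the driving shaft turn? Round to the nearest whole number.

Overall ratio R = 3.3333 × 3.2553 = 10.851.
Required input speed = output speed × R = 188.1 × 10.851 = 2041.1 RPM.

2041 RPM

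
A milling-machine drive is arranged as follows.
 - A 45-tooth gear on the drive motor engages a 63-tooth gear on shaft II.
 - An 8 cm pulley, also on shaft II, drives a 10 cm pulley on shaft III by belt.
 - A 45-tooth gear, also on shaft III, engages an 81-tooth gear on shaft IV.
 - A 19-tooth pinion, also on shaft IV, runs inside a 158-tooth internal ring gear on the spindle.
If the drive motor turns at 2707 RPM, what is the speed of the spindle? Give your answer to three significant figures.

the drive motor → shaft II (gear mesh, 63/45): 2707 ÷ 1.4 = 1933.6 RPM
shaft II → shaft III (belt, 10/8): 1933.6 ÷ 1.25 = 1546.9 RPM
shaft III → shaft IV (gear mesh, 81/45): 1546.9 ÷ 1.8 = 859.37 RPM
shaft IV → the spindle (internal gear, 158/19): 859.37 ÷ 8.3158 = 103.34 RPM

103 RPM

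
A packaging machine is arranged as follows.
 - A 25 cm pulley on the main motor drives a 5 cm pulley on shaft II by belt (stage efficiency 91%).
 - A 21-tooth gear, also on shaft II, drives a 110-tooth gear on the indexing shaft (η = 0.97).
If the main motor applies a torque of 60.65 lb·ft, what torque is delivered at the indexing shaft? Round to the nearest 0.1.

After the belt (5/25): 60.65 × 0.2 × 0.91 = 11.038 lb·ft
After the gear mesh (110/21): 11.038 × 5.2381 × 0.97 = 56.085 lb·ft

56.1 lb·ft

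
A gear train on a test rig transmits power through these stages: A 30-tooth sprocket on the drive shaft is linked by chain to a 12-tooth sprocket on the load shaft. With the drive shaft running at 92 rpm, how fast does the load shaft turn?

230 rpm

chain 12/30 = 0.4 → 92/0.4 = 230 rpm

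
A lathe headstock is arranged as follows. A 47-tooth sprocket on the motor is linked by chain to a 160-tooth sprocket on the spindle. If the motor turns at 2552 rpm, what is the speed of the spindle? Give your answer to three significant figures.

750 rpm

Chain: ratio = 160/47 = 3.4043, so the spindle turns at 2552 / 3.4043 = 749.65 rpm.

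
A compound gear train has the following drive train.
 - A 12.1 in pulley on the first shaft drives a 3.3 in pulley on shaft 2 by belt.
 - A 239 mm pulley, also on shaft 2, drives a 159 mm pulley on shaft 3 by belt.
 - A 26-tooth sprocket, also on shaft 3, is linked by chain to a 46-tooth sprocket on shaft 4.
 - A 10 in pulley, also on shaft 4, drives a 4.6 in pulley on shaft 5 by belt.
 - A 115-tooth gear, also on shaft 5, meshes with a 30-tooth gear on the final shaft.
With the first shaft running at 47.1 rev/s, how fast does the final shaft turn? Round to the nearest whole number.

the first shaft → shaft 2 (belt, 3.3/12.1): 47.1 ÷ 0.27273 = 172.7 rev/s
shaft 2 → shaft 3 (belt, 159/239): 172.7 ÷ 0.66527 = 259.59 rev/s
shaft 3 → shaft 4 (chain, 46/26): 259.59 ÷ 1.7692 = 146.73 rev/s
shaft 4 → shaft 5 (belt, 4.6/10): 146.73 ÷ 0.46 = 318.97 rev/s
shaft 5 → the final shaft (gear mesh, 30/115): 318.97 ÷ 0.26087 = 1222.7 rev/s

1223 rev/s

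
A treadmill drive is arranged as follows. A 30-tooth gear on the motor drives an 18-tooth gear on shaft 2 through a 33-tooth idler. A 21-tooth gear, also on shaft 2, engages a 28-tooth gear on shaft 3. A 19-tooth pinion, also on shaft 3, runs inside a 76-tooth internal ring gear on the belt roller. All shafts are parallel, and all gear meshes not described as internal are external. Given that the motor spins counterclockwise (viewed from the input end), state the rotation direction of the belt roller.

the motor → shaft 2: driver → idler → driven is 2 external meshes, 2 reversals → CCW.
shaft 2 → shaft 3: external mesh, 1 reversal → CW.
shaft 3 → the belt roller: internal mesh, same direction → CW.
3 reversals in total — an odd number — so the belt roller turns opposite to the motor.

clockwise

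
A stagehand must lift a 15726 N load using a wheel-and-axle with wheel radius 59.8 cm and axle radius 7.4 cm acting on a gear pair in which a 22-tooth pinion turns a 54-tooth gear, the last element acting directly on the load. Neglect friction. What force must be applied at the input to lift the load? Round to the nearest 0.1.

792.8 N

Wheel-and-axle MA = R/r = 59.8/7.4 = 8.0811.
Gear pair MA = 54/22 = 2.4545.
Combined ideal MA = 8.0811 × 2.4545 = 19.835.
Effort = load / MA = 15726 / 19.835 = 792.83 N.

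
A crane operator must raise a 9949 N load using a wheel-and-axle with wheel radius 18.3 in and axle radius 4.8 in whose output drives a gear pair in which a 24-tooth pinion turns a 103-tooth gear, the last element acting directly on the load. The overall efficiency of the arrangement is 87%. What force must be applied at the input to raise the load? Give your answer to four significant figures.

698.9 N

Wheel-and-axle MA = R/r = 18.3/4.8 = 3.8125.
Gear pair MA = 103/24 = 4.2917.
Combined ideal MA = 3.8125 × 4.2917 = 16.362.
Actual MA = 16.362 × 0.87 = 14.235.
Effort = load / actual MA = 9949 / 14.235 = 698.91 N.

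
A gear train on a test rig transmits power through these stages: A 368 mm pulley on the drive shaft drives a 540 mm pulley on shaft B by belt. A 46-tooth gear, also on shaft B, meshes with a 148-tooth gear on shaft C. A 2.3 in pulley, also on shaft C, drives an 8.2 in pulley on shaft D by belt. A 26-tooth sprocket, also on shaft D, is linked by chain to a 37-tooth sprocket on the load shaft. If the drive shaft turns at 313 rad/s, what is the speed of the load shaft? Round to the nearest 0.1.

belt 540/368 = 1.4674 → 313/1.4674 = 213.3 rad/s
gear mesh 148/46 = 3.2174 → 213.3/3.2174 = 66.297 rad/s
belt 8.2/2.3 = 3.5652 → 66.297/3.5652 = 18.596 rad/s
chain 37/26 = 1.4231 → 18.596/1.4231 = 13.067 rad/s

13.1 rad/s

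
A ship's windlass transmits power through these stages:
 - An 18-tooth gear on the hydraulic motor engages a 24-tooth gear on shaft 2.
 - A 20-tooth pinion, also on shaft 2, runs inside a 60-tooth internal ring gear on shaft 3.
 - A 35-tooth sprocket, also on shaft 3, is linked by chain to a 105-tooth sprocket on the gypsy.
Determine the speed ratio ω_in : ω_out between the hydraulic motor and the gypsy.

Each stage contributes driven/driver: gear mesh 24/18 = 1.3333, internal gear 60/20 = 3, chain 105/35 = 3.
Overall: 1.3333 × 3 × 3 = 12.

12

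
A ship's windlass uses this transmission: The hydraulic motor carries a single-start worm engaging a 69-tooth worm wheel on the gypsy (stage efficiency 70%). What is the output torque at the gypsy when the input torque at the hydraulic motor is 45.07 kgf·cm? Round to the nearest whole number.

2177 kgf·cm

worm 69/1 = 69 → τ = 45.07·69·0.70 = 2176.9 kgf·cm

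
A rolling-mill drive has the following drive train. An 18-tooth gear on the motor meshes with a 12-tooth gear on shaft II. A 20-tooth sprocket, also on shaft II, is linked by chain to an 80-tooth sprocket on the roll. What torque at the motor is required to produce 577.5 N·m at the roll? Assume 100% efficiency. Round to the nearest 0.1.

Overall ratio R = 0.66667 × 4 = 2.6667.
Input torque = output torque / R = 577.5 / 2.6667 = 216.56 N·m.

216.6 N·m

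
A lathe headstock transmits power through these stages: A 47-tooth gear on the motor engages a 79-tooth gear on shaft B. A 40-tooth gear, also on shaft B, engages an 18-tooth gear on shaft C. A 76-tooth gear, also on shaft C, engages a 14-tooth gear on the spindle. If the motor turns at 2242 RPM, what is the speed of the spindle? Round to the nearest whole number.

16091 RPM

gear mesh 79/47 = 1.6809 → 2242/1.6809 = 1333.8 RPM
gear mesh 18/40 = 0.45 → 1333.8/0.45 = 2964.1 RPM
gear mesh 14/76 = 0.18421 → 2964.1/0.18421 = 16091 RPM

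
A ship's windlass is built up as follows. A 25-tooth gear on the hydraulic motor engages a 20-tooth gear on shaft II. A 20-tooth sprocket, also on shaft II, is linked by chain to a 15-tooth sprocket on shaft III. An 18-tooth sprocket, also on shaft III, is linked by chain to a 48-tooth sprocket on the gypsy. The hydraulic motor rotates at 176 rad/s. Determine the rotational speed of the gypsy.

110 rad/s

Gear mesh: ratio = 20/25 = 0.8, so shaft II turns at 176 / 0.8 = 220 rad/s.
Chain: ratio = 15/20 = 0.75, so shaft III turns at 220 / 0.75 = 293.33 rad/s.
Chain: ratio = 48/18 = 2.6667, so the gypsy turns at 293.33 / 2.6667 = 110 rad/s.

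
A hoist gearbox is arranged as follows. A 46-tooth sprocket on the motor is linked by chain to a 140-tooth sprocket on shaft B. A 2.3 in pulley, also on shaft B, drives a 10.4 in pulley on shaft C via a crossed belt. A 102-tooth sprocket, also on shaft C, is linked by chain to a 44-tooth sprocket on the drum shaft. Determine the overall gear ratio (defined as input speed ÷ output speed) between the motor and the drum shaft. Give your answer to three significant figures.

Each stage contributes driven/driver: chain 140/46 = 3.0435, belt 10.4/2.3 = 4.5217, chain 44/102 = 0.43137.
Overall: 3.0435 × 4.5217 × 0.43137 = 5.9365.

5.94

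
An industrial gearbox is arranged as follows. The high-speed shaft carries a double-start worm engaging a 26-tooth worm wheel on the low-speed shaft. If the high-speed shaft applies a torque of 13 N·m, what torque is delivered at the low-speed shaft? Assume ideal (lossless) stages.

169 N·m

Worm: ratio = 26/2 = 13; torque at the low-speed shaft = 13 × 13 = 169 N·m.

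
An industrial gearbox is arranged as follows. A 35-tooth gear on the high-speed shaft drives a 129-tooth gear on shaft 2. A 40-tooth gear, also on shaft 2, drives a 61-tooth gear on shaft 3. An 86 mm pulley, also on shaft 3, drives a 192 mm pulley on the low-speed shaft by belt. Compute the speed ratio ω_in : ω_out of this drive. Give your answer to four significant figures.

12.55

Each stage contributes driven/driver: gear mesh 129/35 = 3.6857, gear mesh 61/40 = 1.525, belt 192/86 = 2.2326.
Overall: 3.6857 × 1.525 × 2.2326 = 12.549.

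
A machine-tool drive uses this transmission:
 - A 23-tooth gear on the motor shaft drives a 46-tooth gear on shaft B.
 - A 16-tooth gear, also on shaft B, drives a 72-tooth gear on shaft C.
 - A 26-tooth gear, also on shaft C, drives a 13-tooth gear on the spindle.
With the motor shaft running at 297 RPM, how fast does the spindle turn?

66 RPM

Gear mesh: ratio = 46/23 = 2, so shaft B turns at 297 / 2 = 148.5 RPM.
Gear mesh: ratio = 72/16 = 4.5, so shaft C turns at 148.5 / 4.5 = 33 RPM.
Gear mesh: ratio = 13/26 = 0.5, so the spindle turns at 33 / 0.5 = 66 RPM.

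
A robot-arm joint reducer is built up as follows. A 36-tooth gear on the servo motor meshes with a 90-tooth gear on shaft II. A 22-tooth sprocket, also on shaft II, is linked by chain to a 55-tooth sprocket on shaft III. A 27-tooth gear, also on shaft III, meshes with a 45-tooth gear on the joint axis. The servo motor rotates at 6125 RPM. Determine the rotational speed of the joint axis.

gear mesh 90/36 = 2.5 → 6125/2.5 = 2450 RPM
chain 55/22 = 2.5 → 2450/2.5 = 980 RPM
gear mesh 45/27 = 1.6667 → 980/1.6667 = 588 RPM

588 RPM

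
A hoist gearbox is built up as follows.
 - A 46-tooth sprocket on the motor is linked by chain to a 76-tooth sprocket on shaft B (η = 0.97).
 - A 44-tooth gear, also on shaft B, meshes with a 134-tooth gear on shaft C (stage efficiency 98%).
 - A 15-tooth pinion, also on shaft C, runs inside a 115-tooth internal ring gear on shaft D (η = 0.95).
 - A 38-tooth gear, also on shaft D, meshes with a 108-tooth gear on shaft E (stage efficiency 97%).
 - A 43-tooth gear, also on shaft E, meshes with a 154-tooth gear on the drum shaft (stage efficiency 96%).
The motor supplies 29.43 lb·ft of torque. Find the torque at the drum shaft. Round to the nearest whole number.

9718 lb·ft

After the chain (76/46): 29.43 × 1.6522 × 0.97 = 47.165 lb·ft
After the gear mesh (134/44): 47.165 × 3.0455 × 0.98 = 140.77 lb·ft
After the internal gear (115/15): 140.77 × 7.6667 × 0.95 = 1025.2 lb·ft
After the gear mesh (108/38): 1025.2 × 2.8421 × 0.97 = 2826.4 lb·ft
After the gear mesh (154/43): 2826.4 × 3.5814 × 0.96 = 9717.7 lb·ft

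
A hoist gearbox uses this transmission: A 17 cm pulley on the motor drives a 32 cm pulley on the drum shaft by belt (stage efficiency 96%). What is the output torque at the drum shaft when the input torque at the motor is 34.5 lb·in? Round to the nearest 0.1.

Belt: ratio = 32/17 = 1.8824; torque at the drum shaft = 34.5 × 1.8824 × 0.96 = 62.344 lb·in.

62.3 lb·in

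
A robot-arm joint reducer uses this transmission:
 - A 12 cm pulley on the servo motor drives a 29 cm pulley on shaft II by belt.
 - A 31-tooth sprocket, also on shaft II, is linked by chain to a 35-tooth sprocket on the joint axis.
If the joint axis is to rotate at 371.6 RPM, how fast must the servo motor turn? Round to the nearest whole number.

1014 RPM

Overall ratio R = 2.4167 × 1.129 = 2.7285.
Required input speed = output speed × R = 371.6 × 2.7285 = 1013.9 RPM.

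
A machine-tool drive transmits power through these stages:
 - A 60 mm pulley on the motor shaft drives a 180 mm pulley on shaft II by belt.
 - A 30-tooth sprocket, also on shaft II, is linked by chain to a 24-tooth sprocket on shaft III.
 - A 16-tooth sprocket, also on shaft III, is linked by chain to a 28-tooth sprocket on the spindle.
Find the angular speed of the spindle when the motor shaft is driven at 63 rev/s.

belt 180/60 = 3 → 63/3 = 21 rev/s
chain 24/30 = 0.8 → 21/0.8 = 26.25 rev/s
chain 28/16 = 1.75 → 26.25/1.75 = 15 rev/s

15 rev/s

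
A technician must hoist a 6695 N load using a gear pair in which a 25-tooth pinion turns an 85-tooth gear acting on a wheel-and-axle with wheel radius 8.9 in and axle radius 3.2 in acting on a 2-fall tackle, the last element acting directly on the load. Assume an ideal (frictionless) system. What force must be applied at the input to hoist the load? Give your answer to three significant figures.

354 N

Gear pair MA = 85/25 = 3.4.
Wheel-and-axle MA = R/r = 8.9/3.2 = 2.7812.
Block-and-tackle MA = number of supporting rope parts = 2.
Combined ideal MA = 3.4 × 2.7812 × 2 = 18.912.
Effort = load / MA = 6695 / 18.912 = 354 N.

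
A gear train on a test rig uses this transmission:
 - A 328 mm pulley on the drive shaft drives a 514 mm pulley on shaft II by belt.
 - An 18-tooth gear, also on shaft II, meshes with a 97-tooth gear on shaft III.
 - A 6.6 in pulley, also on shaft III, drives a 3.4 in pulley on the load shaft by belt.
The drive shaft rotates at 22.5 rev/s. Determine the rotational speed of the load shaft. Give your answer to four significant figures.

5.172 rev/s

belt 514/328 = 1.5671 → 22.5/1.5671 = 14.358 rev/s
gear mesh 97/18 = 5.3889 → 14.358/5.3889 = 2.6644 rev/s
belt 3.4/6.6 = 0.51515 → 2.6644/0.51515 = 5.172 rev/s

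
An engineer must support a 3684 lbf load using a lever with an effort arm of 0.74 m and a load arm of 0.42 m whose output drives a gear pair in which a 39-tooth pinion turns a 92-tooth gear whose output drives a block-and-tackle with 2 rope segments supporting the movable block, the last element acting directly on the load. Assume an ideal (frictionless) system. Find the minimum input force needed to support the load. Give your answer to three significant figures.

443 lbf

Lever MA = effort arm / load arm = 0.74/0.42 = 1.7619.
Gear pair MA = 92/39 = 2.359.
Block-and-tackle MA = number of supporting rope parts = 2.
Combined ideal MA = 1.7619 × 2.359 × 2 = 8.3126.
Effort = load / MA = 3684 / 8.3126 = 443.18 lbf.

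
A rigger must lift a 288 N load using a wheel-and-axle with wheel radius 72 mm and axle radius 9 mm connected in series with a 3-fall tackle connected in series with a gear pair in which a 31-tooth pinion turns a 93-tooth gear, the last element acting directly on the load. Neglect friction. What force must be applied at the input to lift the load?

Wheel-and-axle MA = R/r = 72/9 = 8.
Block-and-tackle MA = number of supporting rope parts = 3.
Gear pair MA = 93/31 = 3.
Combined ideal MA = 8 × 3 × 3 = 72.
Effort = load / MA = 288 / 72 = 4 N.

4 N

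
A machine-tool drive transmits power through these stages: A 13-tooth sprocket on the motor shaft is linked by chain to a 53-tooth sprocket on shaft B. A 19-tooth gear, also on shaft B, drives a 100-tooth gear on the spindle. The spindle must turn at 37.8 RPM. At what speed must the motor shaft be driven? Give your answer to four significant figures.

811.1 RPM

Overall ratio R = 4.0769 × 5.2632 = 21.457.
Required input speed = output speed × R = 37.8 × 21.457 = 811.09 RPM.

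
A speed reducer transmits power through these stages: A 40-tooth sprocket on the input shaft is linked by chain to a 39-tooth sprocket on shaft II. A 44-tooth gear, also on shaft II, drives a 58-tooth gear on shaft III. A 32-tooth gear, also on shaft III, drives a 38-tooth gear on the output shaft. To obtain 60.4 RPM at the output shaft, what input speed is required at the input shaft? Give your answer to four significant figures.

92.18 RPM

Overall ratio R = 0.975 × 1.3182 × 1.1875 = 1.5262.
Required input speed = output speed × R = 60.4 × 1.5262 = 92.183 RPM.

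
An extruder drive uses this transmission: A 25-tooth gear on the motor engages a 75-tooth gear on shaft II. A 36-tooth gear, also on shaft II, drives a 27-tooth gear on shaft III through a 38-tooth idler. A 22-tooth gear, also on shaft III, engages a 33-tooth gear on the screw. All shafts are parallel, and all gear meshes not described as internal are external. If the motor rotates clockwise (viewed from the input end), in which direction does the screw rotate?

the motor → shaft II: external mesh, 1 reversal → CCW.
shaft II → shaft III: driver → idler → driven is 2 external meshes, 2 reversals → CCW.
shaft III → the screw: external mesh, 1 reversal → CW.
4 reversals in total — an even number — so the screw turns the same way as the motor.

clockwise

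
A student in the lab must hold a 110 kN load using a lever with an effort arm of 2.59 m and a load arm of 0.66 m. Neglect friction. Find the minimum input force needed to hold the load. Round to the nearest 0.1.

28.0 kN

Lever MA = effort arm / load arm = 2.59/0.66 = 3.9242.
Effort = load / MA = 110 / 3.9242 = 28.031 kN.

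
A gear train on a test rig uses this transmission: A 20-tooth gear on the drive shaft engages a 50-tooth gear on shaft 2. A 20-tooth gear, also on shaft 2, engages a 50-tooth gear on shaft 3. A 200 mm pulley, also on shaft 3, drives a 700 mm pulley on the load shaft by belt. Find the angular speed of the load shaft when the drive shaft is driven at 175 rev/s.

the drive shaft → shaft 2 (gear mesh, 50/20): 175 ÷ 2.5 = 70 rev/s
shaft 2 → shaft 3 (gear mesh, 50/20): 70 ÷ 2.5 = 28 rev/s
shaft 3 → the load shaft (belt, 700/200): 28 ÷ 3.5 = 8 rev/s

8 rev/s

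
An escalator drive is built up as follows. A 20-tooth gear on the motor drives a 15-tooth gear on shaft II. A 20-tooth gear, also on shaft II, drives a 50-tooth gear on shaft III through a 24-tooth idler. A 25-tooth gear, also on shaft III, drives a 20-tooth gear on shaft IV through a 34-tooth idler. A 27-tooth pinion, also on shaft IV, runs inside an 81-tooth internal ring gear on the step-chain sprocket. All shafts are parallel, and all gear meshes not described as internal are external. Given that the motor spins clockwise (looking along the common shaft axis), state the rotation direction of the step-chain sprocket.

anticlockwise

the motor → shaft II: external mesh, 1 reversal → CCW.
shaft II → shaft III: driver → idler → driven is 2 external meshes, 2 reversals → CCW.
shaft III → shaft IV: driver → idler → driven is 2 external meshes, 2 reversals → CCW.
shaft IV → the step-chain sprocket: internal mesh, same direction → CCW.
5 reversals in total — an odd number — so the step-chain sprocket turns opposite to the motor.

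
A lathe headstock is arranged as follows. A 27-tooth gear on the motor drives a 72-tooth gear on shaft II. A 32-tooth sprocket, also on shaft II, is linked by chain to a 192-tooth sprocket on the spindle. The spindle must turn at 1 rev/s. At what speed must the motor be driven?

Overall ratio R = 2.6667 × 6 = 16.
Required input speed = output speed × R = 1 × 16 = 16 rev/s.

16 rev/s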